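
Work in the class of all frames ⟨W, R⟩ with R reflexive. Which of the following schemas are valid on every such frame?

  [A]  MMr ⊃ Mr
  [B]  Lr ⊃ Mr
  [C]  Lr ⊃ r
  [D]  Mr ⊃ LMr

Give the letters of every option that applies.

B, C

A reflexive relation is serial.
(A) MMr ⊃ Mr (the dual of axiom 4) characterises the transitive frames. Such an R need not be transitive — not valid.
(B) axiom D: valid iff R is serial. Every such R is serial — valid.
(C) Lr ⊃ r is axiom T, which corresponds to reflexivity. Every such R is reflexive — valid.
(D) axiom 5: valid iff R is euclidean. Such an R need not be euclidean — not valid.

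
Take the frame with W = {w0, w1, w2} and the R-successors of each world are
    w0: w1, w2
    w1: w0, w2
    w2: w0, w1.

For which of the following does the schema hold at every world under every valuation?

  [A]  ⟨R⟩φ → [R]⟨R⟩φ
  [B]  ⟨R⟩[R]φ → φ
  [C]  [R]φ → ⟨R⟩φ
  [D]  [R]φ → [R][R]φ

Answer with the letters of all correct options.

R is symmetric: every R-edge is matched by its reverse.
R is not transitive: w0 R w1 and w1 R w0 but not w0 R w0.
R is not euclidean: w0 R w1 and w0 R w1 but not w1 R w1.
R is serial: every world has an R-successor.
(A) ⟨R⟩φ → [R]⟨R⟩φ is axiom 5; it is valid on a frame exactly when R is euclidean. R is not euclidean, so not valid.
(B) ⟨R⟩[R]φ → φ is the dual of axiom B; it is valid on a frame exactly when R is symmetric. R is symmetric, so valid.
(C) [R]φ → ⟨R⟩φ is axiom D; it is valid on a frame exactly when R is serial. R is serial, so valid.
(D) [R]φ → [R][R]φ (axiom 4) characterises the transitive frames. R is not transitive — not valid.

B, C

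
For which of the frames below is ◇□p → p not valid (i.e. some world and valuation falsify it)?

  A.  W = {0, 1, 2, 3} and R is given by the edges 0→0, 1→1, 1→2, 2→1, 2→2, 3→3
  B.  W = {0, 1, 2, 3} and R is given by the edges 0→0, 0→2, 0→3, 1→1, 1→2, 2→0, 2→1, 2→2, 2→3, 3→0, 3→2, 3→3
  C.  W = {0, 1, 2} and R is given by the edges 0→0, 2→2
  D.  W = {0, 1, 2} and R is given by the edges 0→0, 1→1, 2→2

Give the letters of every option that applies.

The schema ◇□p → p is the dual of axiom B; it is valid on a frame iff R is symmetric.
(A) R is symmetric (every R-edge is matched by its reverse), so the schema is valid here.
(B) R is symmetric (every R-edge is matched by its reverse), so the schema is valid here.
(C) R is symmetric (every R-edge is matched by its reverse), so the schema is valid here.
(D) R is symmetric (every R-edge is matched by its reverse), so the schema is valid here.

none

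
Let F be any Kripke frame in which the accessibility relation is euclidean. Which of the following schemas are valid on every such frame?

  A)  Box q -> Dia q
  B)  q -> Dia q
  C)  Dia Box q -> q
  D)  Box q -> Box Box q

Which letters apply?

none

(A) Box q -> Dia q is axiom D; it is valid on a frame exactly when R is serial. Such an R need not be serial, so not valid.
(B) the dual of axiom T: valid iff R is reflexive. Such an R need not be reflexive — not valid.
(C) Dia Box q -> q is the dual of axiom B; it is valid on a frame exactly when R is symmetric. Such an R need not be symmetric, so not valid.
(D) Box q -> Box Box q is axiom 4, which corresponds to transitivity. Such an R need not be transitive — not valid.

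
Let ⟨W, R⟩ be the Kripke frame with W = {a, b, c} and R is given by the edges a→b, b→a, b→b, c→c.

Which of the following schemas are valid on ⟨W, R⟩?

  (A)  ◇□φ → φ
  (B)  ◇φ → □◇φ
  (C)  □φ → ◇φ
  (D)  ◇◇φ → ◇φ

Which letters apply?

R is symmetric: every R-edge is matched by its reverse.
R is not transitive: a R b and b R a but not a R a.
R is not euclidean: b R a and b R a but not a R a.
R is serial: every world has an R-successor.
(A) the dual of axiom B: valid iff R is symmetric. R is symmetric — valid.
(B) ◇φ → □◇φ (axiom 5) characterises the euclidean frames. R is not euclidean — not valid.
(C) □φ → ◇φ is axiom D; it is valid on a frame exactly when R is serial. R is serial, so valid.
(D) ◇◇φ → ◇φ is the dual of axiom 4, which corresponds to transitivity. R is not transitive — not valid.

A, C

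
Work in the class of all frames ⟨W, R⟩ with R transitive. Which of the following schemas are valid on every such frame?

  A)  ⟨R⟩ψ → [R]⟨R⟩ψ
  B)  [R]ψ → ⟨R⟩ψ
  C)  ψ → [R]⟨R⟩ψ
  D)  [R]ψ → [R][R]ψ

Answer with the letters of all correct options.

(A) axiom 5: valid iff R is euclidean. Such an R need not be euclidean — not valid.
(B) [R]ψ → ⟨R⟩ψ is axiom D, which corresponds to seriality. Such an R need not be serial — not valid.
(C) axiom B: valid iff R is symmetric. Such an R need not be symmetric — not valid.
(D) [R]ψ → [R][R]ψ is axiom 4; it is valid on a frame exactly when R is transitive. Every such R is transitive, so valid.

D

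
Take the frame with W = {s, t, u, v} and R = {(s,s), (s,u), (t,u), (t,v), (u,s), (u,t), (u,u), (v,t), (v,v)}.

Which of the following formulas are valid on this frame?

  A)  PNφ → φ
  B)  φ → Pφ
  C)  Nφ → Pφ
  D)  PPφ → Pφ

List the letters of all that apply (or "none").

A, C

R is not reflexive: not t R t.
R is symmetric: every R-edge is matched by its reverse.
R is not transitive: s R u and u R t but not s R t.
R is serial: every world has an R-successor.
(A) PNφ → φ is the dual of axiom B; it is valid on a frame exactly when R is symmetric. R is symmetric, so valid.
(B) the dual of axiom T: valid iff R is reflexive. R is not reflexive — not valid.
(C) Nφ → Pφ (axiom D) characterises the serial frames. R is serial — valid.
(D) PPφ → Pφ is the dual of axiom 4, which corresponds to transitivity. R is not transitive — not valid.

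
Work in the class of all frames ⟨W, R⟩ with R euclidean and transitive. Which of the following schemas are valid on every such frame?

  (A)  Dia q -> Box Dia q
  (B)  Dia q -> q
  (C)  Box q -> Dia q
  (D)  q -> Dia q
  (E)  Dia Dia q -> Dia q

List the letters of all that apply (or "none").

A, E

(A) Dia q -> Box Dia q (axiom 5) characterises the euclidean frames. Every such R is euclidean — valid.
(B) Dia q -> q is valid only on frames where every R-edge is a self-loop. Such an R need not be a subset of the identity — not valid.
(C) Box q -> Dia q is axiom D; it is valid on a frame exactly when R is serial. Such an R need not be serial, so not valid.
(D) q -> Dia q is the dual of axiom T, which corresponds to reflexivity. Such an R need not be reflexive — not valid.
(E) the dual of axiom 4: valid iff R is transitive. Every such R is transitive — valid.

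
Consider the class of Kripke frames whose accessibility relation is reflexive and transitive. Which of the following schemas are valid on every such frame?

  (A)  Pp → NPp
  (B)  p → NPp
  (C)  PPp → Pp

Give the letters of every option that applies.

C

Reflexive relations are serial.
(A) Pp → NPp is axiom 5; it is valid on a frame exactly when R is euclidean. Such an R need not be euclidean, so not valid.
(B) p → NPp is axiom B, which corresponds to symmetry. Such an R need not be symmetric — not valid.
(C) PPp → Pp (the dual of axiom 4) characterises the transitive frames. Every such R is transitive — valid.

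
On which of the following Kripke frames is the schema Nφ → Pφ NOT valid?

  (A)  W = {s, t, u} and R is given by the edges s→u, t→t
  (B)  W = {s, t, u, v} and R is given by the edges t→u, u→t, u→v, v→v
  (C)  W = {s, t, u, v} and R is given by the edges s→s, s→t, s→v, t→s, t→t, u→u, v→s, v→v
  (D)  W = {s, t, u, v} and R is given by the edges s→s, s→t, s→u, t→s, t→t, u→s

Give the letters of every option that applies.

A, B, D

The schema Nφ → Pφ is axiom D; it is valid on a frame iff R is serial.
(A) R is not serial (u has no R-successor), so the schema fails here.
(B) R is not serial (s has no R-successor), so the schema fails here.
(C) R is serial (every world has an R-successor), so the schema is valid here.
(D) R is not serial (v has no R-successor), so the schema fails here.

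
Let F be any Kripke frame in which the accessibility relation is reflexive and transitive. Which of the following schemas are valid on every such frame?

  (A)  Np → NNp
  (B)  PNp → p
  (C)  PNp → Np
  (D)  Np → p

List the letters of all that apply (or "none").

Reflexive relations are serial.
(A) Np → NNp (axiom 4) characterises the transitive frames. Every such R is transitive — valid.
(B) PNp → p is the dual of axiom B, which corresponds to symmetry. Such an R need not be symmetric — not valid.
(C) PNp → Np (the dual of axiom 5) characterises the euclidean frames. Such an R need not be euclidean — not valid.
(D) Np → p (axiom T) characterises the reflexive frames. Every such R is reflexive — valid.

A, D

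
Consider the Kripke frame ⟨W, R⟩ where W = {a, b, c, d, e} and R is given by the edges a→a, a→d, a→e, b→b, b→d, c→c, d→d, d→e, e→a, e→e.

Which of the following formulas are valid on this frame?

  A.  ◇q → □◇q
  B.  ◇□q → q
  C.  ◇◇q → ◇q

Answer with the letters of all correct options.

R is not symmetric: a R d but not d R a.
R is not transitive: b R d and d R e but not b R e.
R is not euclidean: a R d and a R a but not d R a.
(A) ◇q → □◇q (axiom 5) characterises the euclidean frames. R is not euclidean — not valid.
(B) ◇□q → q is the dual of axiom B, which corresponds to symmetry. R is not symmetric — not valid.
(C) ◇◇q → ◇q is the dual of axiom 4, which corresponds to transitivity. R is not transitive — not valid.

none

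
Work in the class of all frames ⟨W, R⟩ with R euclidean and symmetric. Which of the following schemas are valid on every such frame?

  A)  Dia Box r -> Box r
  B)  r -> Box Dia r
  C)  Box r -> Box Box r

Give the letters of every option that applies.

A, B, C

A symmetric euclidean relation is transitive (uRv and vRw give vRu by symmetry, then uRw by the euclidean condition, applied at v).
(A) Dia Box r -> Box r is the dual of axiom 5; it is valid on a frame exactly when R is euclidean. Every such R is euclidean, so valid.
(B) axiom B: valid iff R is symmetric. Every such R is symmetric — valid.
(C) Box r -> Box Box r is axiom 4, which corresponds to transitivity. Every such R is transitive — valid.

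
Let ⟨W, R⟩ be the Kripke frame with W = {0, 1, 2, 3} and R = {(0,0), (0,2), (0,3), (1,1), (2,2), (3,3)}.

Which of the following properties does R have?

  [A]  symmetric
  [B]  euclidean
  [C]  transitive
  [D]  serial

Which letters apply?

C, D

(A) not symmetric: 0 R 2 but not 2 R 0.
(B) not euclidean: 0 R 2 and 0 R 0 but not 2 R 0.
(C) transitive: R is closed under composition.
(D) serial: every world has an R-successor.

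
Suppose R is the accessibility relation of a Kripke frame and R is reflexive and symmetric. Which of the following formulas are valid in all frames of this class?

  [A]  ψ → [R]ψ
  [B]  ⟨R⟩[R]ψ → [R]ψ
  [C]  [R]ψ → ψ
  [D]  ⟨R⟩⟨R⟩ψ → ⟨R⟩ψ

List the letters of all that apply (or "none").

C

Reflexive relations are serial.
(A) ψ → [R]ψ (equivalent to ◇p→p) corresponds to R being a subset of the identity. Such an R need not be a subset of the identity, so not valid.
(B) ⟨R⟩[R]ψ → [R]ψ is the dual of axiom 5, which corresponds to the euclidean property. Such an R need not be euclidean — not valid.
(C) [R]ψ → ψ (axiom T) characterises the reflexive frames. Every such R is reflexive — valid.
(D) the dual of axiom 4: valid iff R is transitive. Such an R need not be transitive — not valid.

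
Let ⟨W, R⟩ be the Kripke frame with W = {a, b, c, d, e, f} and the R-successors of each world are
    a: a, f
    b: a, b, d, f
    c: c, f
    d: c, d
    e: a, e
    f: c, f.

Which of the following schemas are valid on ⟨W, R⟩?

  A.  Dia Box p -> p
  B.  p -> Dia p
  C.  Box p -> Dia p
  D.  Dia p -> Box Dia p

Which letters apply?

R is reflexive: each world relates to itself.
R is not symmetric: a R f but not f R a.
R is not euclidean: a R f and a R a but not f R a.
R is serial: every world has an R-successor.
(A) the dual of axiom B: valid iff R is symmetric. R is not symmetric — not valid.
(B) p -> Dia p is the dual of axiom T, which corresponds to reflexivity. R is reflexive — valid.
(C) Box p -> Dia p is axiom D, which corresponds to seriality. R is serial — valid.
(D) Dia p -> Box Dia p is axiom 5; it is valid on a frame exactly when R is euclidean. R is not euclidean, so not valid.

B, C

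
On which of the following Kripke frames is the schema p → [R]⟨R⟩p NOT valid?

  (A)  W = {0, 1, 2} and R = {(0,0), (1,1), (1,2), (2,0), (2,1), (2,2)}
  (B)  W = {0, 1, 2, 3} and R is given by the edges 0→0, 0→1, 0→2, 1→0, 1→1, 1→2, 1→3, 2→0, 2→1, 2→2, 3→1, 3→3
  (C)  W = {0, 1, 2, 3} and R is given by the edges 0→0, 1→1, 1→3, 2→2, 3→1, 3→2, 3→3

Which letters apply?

A, C

The schema p → [R]⟨R⟩p is axiom B; it is valid on a frame iff R is symmetric.
(A) R is not symmetric (2 R 0 but not 0 R 2), so the schema fails here.
(B) R is symmetric (every R-edge is matched by its reverse), so the schema is valid here.
(C) R is not symmetric (3 R 2 but not 2 R 3), so the schema fails here.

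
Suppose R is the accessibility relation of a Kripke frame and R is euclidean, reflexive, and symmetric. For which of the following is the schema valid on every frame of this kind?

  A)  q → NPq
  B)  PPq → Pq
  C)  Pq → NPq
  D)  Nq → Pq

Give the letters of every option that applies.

A relation that is euclidean, reflexive, and symmetric is also serial and transitive.
(A) q → NPq (axiom B) characterises the symmetric frames. Every such R is symmetric — valid.
(B) PPq → Pq is the dual of axiom 4, which corresponds to transitivity. Every such R is transitive — valid.
(C) Pq → NPq is axiom 5; it is valid on a frame exactly when R is euclidean. Every such R is euclidean, so valid.
(D) Nq → Pq is axiom D; it is valid on a frame exactly when R is serial. Every such R is serial, so valid.

A, B, C, D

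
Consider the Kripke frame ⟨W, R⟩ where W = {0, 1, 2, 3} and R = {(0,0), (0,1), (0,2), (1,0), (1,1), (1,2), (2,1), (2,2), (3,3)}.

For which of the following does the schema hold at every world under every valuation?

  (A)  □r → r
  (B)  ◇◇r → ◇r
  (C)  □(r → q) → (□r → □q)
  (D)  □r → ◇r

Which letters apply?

A, C, D

R is reflexive: each world relates to itself.
R is not transitive: 2 R 1 and 1 R 0 but not 2 R 0.
R is serial: every world has an R-successor.
(A) axiom T: valid iff R is reflexive. R is reflexive — valid.
(B) ◇◇r → ◇r (the dual of axiom 4) characterises the transitive frames. R is not transitive — not valid.
(C) □(r → q) → (□r → □q) is the K axiom; it holds on all frames — valid.
(D) □r → ◇r is axiom D, which corresponds to seriality. R is serial — valid.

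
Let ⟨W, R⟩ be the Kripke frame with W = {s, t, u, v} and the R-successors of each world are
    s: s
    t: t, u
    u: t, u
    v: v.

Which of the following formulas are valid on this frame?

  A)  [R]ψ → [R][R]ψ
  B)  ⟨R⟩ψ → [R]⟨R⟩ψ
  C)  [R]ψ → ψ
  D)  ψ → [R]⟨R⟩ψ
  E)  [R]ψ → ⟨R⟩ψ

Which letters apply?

R is reflexive: each world relates to itself.
R is symmetric: every R-edge is matched by its reverse.
R is transitive: R is closed under composition.
R is euclidean: any two R-successors of the same world are R-related.
R is serial: every world has an R-successor.
(A) [R]ψ → [R][R]ψ is axiom 4; it is valid on a frame exactly when R is transitive. R is transitive, so valid.
(B) ⟨R⟩ψ → [R]⟨R⟩ψ is axiom 5; it is valid on a frame exactly when R is euclidean. R is euclidean, so valid.
(C) [R]ψ → ψ (axiom T) characterises the reflexive frames. R is reflexive — valid.
(D) ψ → [R]⟨R⟩ψ (axiom B) characterises the symmetric frames. R is symmetric — valid.
(E) [R]ψ → ⟨R⟩ψ is axiom D, which corresponds to seriality. R is serial — valid.

A, B, C, D, E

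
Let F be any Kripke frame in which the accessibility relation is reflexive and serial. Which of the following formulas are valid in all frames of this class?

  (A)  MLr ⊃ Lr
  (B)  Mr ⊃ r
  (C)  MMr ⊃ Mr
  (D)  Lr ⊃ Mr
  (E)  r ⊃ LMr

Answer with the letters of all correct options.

(A) the dual of axiom 5: valid iff R is euclidean. Such an R need not be euclidean — not valid.
(B) Mr ⊃ r (the converse of T) corresponds to R being a subset of the identity. Such an R need not be a subset of the identity, so not valid.
(C) MMr ⊃ Mr (the dual of axiom 4) characterises the transitive frames. Such an R need not be transitive — not valid.
(D) Lr ⊃ Mr (axiom D) characterises the serial frames. Every such R is serial — valid.
(E) r ⊃ LMr is axiom B; it is valid on a frame exactly when R is symmetric. Such an R need not be symmetric, so not valid.

D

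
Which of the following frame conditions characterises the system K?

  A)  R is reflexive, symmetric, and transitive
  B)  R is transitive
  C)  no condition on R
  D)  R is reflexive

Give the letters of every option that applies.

C

(A) this class determines S5, not K.
(B) this class determines K4, not K.
(C) K is sound and complete for exactly this class.
(D) this class determines T (= KT), not K.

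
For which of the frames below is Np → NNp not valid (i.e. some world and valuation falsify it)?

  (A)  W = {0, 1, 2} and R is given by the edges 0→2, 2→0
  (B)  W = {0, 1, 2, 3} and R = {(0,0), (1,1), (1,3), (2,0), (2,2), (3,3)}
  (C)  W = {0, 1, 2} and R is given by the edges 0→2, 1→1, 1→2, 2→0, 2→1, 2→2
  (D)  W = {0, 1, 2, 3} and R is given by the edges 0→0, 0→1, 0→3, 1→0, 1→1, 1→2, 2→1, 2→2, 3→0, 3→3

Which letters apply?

A, C, D

The schema Np → NNp is axiom 4; it is valid on a frame iff R is transitive.
(A) R is not transitive (0 R 2 and 2 R 0 but not 0 R 0), so the schema fails here.
(B) R is transitive (R is closed under composition), so the schema is valid here.
(C) R is not transitive (0 R 2 and 2 R 0 but not 0 R 0), so the schema fails here.
(D) R is not transitive (0 R 1 and 1 R 2 but not 0 R 2), so the schema fails here.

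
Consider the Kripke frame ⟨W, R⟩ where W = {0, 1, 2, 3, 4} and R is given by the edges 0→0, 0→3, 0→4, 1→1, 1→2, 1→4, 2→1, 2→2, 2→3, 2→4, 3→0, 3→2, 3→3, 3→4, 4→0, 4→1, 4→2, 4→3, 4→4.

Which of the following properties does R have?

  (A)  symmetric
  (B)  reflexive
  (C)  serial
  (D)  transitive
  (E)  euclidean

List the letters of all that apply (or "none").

(A) symmetric: every R-edge is matched by its reverse.
(B) reflexive: each world relates to itself.
(C) serial: every world has an R-successor.
(D) not transitive: 0 R 3 and 3 R 2 but not 0 R 2.
(E) not euclidean: 2 R 1 and 2 R 3 but not 1 R 3.

A, B, C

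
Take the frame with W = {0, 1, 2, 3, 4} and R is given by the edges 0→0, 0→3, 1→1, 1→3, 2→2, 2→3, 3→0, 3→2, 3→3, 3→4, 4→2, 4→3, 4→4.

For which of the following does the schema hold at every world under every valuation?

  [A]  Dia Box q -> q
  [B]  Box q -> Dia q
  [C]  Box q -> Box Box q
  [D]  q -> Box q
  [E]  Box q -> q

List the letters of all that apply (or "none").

R is reflexive: each world relates to itself.
R is not symmetric: 1 R 3 but not 3 R 1.
R is not transitive: 0 R 3 and 3 R 2 but not 0 R 2.
R is serial: every world has an R-successor.
R is not a subset of the identity: 0 R 3 with 0 ≠ 3.
(A) the dual of axiom B: valid iff R is symmetric. R is not symmetric — not valid.
(B) Box q -> Dia q is axiom D; it is valid on a frame exactly when R is serial. R is serial, so valid.
(C) Box q -> Box Box q is axiom 4; it is valid on a frame exactly when R is transitive. R is not transitive, so not valid.
(D) q -> Box q is valid only on frames where every R-edge is a self-loop. Here R ⊄ identity — not valid.
(E) Box q -> q (axiom T) characterises the reflexive frames. R is reflexive — valid.

B, E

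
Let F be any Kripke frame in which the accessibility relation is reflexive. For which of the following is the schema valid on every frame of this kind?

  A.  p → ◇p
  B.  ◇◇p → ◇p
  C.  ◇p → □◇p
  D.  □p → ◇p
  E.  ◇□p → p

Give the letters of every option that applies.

A reflexive relation is serial.
(A) p → ◇p (the dual of axiom T) characterises the reflexive frames. Every such R is reflexive — valid.
(B) ◇◇p → ◇p (the dual of axiom 4) characterises the transitive frames. Such an R need not be transitive — not valid.
(C) ◇p → □◇p (axiom 5) characterises the euclidean frames. Such an R need not be euclidean — not valid.
(D) □p → ◇p is axiom D, which corresponds to seriality. Every such R is serial — valid.
(E) ◇□p → p is the dual of axiom B, which corresponds to symmetry. Such an R need not be symmetric — not valid.

A, D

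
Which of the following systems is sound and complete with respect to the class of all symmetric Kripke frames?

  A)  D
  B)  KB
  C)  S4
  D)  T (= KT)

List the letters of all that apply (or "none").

(A) D is determined by the class of serial frames.
(B) KB is determined by exactly this class.
(C) S4 is determined by the class of reflexive and transitive frames.
(D) T (= KT) is determined by the class of reflexive frames.

B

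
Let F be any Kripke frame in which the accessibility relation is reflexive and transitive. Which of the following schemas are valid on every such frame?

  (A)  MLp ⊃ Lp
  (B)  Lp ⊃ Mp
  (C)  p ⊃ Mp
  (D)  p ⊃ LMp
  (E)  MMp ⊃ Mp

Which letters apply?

Reflexive relations are serial.
(A) MLp ⊃ Lp (the dual of axiom 5) characterises the euclidean frames. Such an R need not be euclidean — not valid.
(B) Lp ⊃ Mp is axiom D, which corresponds to seriality. Every such R is serial — valid.
(C) p ⊃ Mp is the dual of axiom T, which corresponds to reflexivity. Every such R is reflexive — valid.
(D) p ⊃ LMp (axiom B) characterises the symmetric frames. Such an R need not be symmetric — not valid.
(E) the dual of axiom 4: valid iff R is transitive. Every such R is transitive — valid.

B, C, E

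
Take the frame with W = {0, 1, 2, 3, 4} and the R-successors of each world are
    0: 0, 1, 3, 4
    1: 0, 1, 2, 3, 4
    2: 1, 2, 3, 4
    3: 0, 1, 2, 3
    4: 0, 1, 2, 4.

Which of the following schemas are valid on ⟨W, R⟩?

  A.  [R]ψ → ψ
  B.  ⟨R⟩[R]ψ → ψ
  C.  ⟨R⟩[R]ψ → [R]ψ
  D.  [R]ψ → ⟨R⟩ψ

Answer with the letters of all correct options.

R is reflexive: each world relates to itself.
R is symmetric: every R-edge is matched by its reverse.
R is not euclidean: 0 R 3 and 0 R 4 but not 3 R 4.
R is serial: every world has an R-successor.
(A) [R]ψ → ψ (axiom T) characterises the reflexive frames. R is reflexive — valid.
(B) the dual of axiom B: valid iff R is symmetric. R is symmetric — valid.
(C) ⟨R⟩[R]ψ → [R]ψ (the dual of axiom 5) characterises the euclidean frames. R is not euclidean — not valid.
(D) [R]ψ → ⟨R⟩ψ is axiom D, which corresponds to seriality. R is serial — valid.

A, B, D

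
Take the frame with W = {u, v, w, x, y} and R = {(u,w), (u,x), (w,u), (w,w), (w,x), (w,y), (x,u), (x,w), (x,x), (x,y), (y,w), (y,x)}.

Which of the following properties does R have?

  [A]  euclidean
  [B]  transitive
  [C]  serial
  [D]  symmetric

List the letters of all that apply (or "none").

(A) not euclidean: w R u and w R y but not u R y.
(B) not transitive: u R w and w R u but not u R u.
(C) not serial: v has no R-successor.
(D) symmetric: every R-edge is matched by its reverse.

D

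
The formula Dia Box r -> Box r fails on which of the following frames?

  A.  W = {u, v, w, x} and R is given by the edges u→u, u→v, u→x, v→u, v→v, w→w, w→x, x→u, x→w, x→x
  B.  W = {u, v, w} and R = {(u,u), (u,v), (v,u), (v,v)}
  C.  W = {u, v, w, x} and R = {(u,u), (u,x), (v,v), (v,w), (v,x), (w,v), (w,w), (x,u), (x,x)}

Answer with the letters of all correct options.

The schema Dia Box r -> Box r is the dual of axiom 5; it is valid on a frame iff R is euclidean.
(A) R is not euclidean (u R v and u R x but not v R x), so the schema fails here.
(B) R is euclidean (any two R-successors of the same world are R-related), so the schema is valid here.
(C) R is not euclidean (v R w and v R x but not w R x), so the schema fails here.

A, C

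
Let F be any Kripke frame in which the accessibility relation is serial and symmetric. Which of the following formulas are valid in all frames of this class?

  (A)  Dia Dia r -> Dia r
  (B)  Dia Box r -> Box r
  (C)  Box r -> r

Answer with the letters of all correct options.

none

(A) Dia Dia r -> Dia r is the dual of axiom 4; it is valid on a frame exactly when R is transitive. Such an R need not be transitive, so not valid.
(B) Dia Box r -> Box r (the dual of axiom 5) characterises the euclidean frames. Such an R need not be euclidean — not valid.
(C) Box r -> r (axiom T) characterises the reflexive frames. Such an R need not be reflexive — not valid.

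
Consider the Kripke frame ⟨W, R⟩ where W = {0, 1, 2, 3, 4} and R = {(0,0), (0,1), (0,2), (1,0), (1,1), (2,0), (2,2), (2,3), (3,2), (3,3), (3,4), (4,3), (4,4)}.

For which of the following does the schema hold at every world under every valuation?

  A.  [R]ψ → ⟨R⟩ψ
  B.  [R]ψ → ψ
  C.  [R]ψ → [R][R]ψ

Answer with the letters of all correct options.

R is reflexive: each world relates to itself.
R is not transitive: 0 R 2 and 2 R 3 but not 0 R 3.
R is serial: every world has an R-successor.
(A) [R]ψ → ⟨R⟩ψ (axiom D) characterises the serial frames. R is serial — valid.
(B) [R]ψ → ψ (axiom T) characterises the reflexive frames. R is reflexive — valid.
(C) axiom 4: valid iff R is transitive. R is not transitive — not valid.

A, B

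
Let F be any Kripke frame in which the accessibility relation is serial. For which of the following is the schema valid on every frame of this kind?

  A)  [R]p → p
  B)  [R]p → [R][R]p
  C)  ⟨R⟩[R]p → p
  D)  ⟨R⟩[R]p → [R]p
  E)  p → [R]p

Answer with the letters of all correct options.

none

(A) [R]p → p is axiom T; it is valid on a frame exactly when R is reflexive. Such an R need not be reflexive, so not valid.
(B) axiom 4: valid iff R is transitive. Such an R need not be transitive — not valid.
(C) ⟨R⟩[R]p → p is the dual of axiom B; it is valid on a frame exactly when R is symmetric. Such an R need not be symmetric, so not valid.
(D) ⟨R⟩[R]p → [R]p (the dual of axiom 5) characterises the euclidean frames. Such an R need not be euclidean — not valid.
(E) p → [R]p (equivalent to ◇p→p) corresponds to R being a subset of the identity. Such an R need not be a subset of the identity, so not valid.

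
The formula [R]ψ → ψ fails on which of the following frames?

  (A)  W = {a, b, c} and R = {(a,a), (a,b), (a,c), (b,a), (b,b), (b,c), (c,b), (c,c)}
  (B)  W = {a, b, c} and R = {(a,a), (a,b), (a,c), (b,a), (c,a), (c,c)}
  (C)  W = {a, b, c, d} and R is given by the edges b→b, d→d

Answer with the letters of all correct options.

The schema [R]ψ → ψ is axiom T; it is valid on a frame iff R is reflexive.
(A) R is reflexive (each world relates to itself), so the schema is valid here.
(B) R is not reflexive (not b R b), so the schema fails here.
(C) R is not reflexive (not a R a), so the schema fails here.

B, C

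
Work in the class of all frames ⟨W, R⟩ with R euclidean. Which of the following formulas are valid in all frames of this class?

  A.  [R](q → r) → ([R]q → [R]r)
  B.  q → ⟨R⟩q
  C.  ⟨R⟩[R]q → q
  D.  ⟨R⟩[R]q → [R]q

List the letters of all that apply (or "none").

A, D

(A) this is just K, valid on every normal frame.
(B) q → ⟨R⟩q is the dual of axiom T, which corresponds to reflexivity. Such an R need not be reflexive — not valid.
(C) the dual of axiom B: valid iff R is symmetric. Such an R need not be symmetric — not valid.
(D) ⟨R⟩[R]q → [R]q is the dual of axiom 5; it is valid on a frame exactly when R is euclidean. Every such R is euclidean, so valid.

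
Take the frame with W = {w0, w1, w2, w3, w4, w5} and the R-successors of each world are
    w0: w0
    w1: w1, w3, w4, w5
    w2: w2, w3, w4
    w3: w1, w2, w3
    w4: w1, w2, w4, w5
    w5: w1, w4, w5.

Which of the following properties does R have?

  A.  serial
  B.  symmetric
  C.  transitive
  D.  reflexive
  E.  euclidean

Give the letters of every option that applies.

(A) serial: every world has an R-successor.
(B) symmetric: every R-edge is matched by its reverse.
(C) not transitive: w1 R w3 and w3 R w2 but not w1 R w2.
(D) reflexive: each world relates to itself.
(E) not euclidean: w1 R w3 and w1 R w4 but not w3 R w4.

A, B, D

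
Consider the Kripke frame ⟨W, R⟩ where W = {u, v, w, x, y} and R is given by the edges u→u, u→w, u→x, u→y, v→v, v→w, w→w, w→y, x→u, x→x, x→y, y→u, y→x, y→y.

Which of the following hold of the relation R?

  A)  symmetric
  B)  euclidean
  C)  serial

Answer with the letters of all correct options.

(A) not symmetric: u R w but not w R u.
(B) not euclidean: u R w and u R u but not w R u.
(C) serial: every world has an R-successor.

C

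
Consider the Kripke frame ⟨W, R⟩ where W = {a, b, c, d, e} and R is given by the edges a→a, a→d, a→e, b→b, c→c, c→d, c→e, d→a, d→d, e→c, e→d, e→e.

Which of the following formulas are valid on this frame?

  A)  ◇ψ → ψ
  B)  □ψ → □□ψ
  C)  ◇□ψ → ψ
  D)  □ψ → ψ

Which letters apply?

D

R is reflexive: each world relates to itself.
R is not symmetric: a R e but not e R a.
R is not transitive: a R e and e R c but not a R c.
R is not a subset of the identity: a R d with a ≠ d.
(A) ◇ψ → ψ is the converse of T; it holds exactly when R ⊆ identity. Here R ⊄ identity — not valid.
(B) □ψ → □□ψ (axiom 4) characterises the transitive frames. R is not transitive — not valid.
(C) the dual of axiom B: valid iff R is symmetric. R is not symmetric — not valid.
(D) axiom T: valid iff R is reflexive. R is reflexive — valid.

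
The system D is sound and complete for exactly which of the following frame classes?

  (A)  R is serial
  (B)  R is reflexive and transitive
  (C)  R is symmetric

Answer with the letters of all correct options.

A

(A) D is sound and complete for exactly this class.
(B) this class determines S4, not D.
(C) this class determines KB, not D.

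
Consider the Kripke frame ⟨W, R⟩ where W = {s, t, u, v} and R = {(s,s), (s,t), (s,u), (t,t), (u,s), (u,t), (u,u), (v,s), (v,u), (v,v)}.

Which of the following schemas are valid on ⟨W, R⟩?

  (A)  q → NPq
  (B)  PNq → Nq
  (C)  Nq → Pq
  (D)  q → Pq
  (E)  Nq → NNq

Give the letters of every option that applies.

R is reflexive: each world relates to itself.
R is not symmetric: s R t but not t R s.
R is not transitive: v R s and s R t but not v R t.
R is not euclidean: s R t and s R s but not t R s.
R is serial: every world has an R-successor.
(A) q → NPq is axiom B, which corresponds to symmetry. R is not symmetric — not valid.
(B) PNq → Nq (the dual of axiom 5) characterises the euclidean frames. R is not euclidean — not valid.
(C) Nq → Pq is axiom D; it is valid on a frame exactly when R is serial. R is serial, so valid.
(D) the dual of axiom T: valid iff R is reflexive. R is reflexive — valid.
(E) Nq → NNq is axiom 4, which corresponds to transitivity. R is not transitive — not valid.

C, D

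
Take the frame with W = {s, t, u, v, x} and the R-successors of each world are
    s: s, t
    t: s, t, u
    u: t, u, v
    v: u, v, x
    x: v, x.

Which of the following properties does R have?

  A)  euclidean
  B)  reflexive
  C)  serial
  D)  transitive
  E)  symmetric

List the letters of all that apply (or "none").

B, C, E

(A) not euclidean: t R s and t R u but not s R u.
(B) reflexive: each world relates to itself.
(C) serial: every world has an R-successor.
(D) not transitive: s R t and t R u but not s R u.
(E) symmetric: every R-edge is matched by its reverse.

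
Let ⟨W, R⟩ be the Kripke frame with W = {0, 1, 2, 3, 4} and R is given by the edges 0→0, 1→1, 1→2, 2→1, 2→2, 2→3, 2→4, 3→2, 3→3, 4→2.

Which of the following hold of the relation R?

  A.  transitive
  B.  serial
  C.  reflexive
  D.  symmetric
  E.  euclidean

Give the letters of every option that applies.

(A) not transitive: 1 R 2 and 2 R 3 but not 1 R 3.
(B) serial: every world has an R-successor.
(C) not reflexive: not 4 R 4.
(D) symmetric: every R-edge is matched by its reverse.
(E) not euclidean: 2 R 1 and 2 R 3 but not 1 R 3.

B, D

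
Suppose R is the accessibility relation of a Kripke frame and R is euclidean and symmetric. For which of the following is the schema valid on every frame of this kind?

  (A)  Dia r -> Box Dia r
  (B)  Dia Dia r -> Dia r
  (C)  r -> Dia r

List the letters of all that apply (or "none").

A, B

A symmetric euclidean relation is transitive (uRv and vRw give vRu by symmetry, then uRw by the euclidean condition, applied at v).
(A) axiom 5: valid iff R is euclidean. Every such R is euclidean — valid.
(B) the dual of axiom 4: valid iff R is transitive. Every such R is transitive — valid.
(C) r -> Dia r (the dual of axiom T) characterises the reflexive frames. Such an R need not be reflexive — not valid.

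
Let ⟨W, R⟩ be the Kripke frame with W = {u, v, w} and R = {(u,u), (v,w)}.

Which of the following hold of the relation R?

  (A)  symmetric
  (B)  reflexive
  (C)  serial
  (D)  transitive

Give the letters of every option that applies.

(A) not symmetric: v R w but not w R v.
(B) not reflexive: not v R v.
(C) not serial: w has no R-successor.
(D) transitive: R is closed under composition.

D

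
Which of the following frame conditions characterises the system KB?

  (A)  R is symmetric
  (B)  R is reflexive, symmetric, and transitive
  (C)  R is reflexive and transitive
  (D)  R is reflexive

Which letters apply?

A

(A) KB is sound and complete for exactly this class.
(B) this class determines S5, not KB.
(C) this class determines S4, not KB.
(D) this class determines T (= KT), not KB.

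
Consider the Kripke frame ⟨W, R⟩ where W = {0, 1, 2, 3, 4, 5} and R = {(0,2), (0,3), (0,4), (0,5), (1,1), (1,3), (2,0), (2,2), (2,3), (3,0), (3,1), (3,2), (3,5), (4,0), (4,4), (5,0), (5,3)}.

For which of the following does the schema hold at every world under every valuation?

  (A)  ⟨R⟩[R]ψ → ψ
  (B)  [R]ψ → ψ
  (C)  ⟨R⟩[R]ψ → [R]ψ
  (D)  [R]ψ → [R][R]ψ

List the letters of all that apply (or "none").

A

R is not reflexive: not 0 R 0.
R is symmetric: every R-edge is matched by its reverse.
R is not transitive: 0 R 2 and 2 R 0 but not 0 R 0.
R is not euclidean: 0 R 2 and 0 R 4 but not 2 R 4.
(A) ⟨R⟩[R]ψ → ψ (the dual of axiom B) characterises the symmetric frames. R is symmetric — valid.
(B) [R]ψ → ψ is axiom T; it is valid on a frame exactly when R is reflexive. R is not reflexive, so not valid.
(C) ⟨R⟩[R]ψ → [R]ψ is the dual of axiom 5, which corresponds to the euclidean property. R is not euclidean — not valid.
(D) [R]ψ → [R][R]ψ is axiom 4; it is valid on a frame exactly when R is transitive. R is not transitive, so not valid.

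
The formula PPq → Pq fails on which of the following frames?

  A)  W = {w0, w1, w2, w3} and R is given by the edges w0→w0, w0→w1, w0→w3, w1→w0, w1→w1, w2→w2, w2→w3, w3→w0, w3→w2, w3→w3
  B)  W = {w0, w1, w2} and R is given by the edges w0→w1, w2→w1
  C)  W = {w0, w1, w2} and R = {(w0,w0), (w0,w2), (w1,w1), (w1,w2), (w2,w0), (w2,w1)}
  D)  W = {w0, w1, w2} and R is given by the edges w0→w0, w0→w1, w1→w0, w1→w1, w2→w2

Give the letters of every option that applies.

The schema PPq → Pq is the dual of axiom 4; it is valid on a frame iff R is transitive.
(A) R is not transitive (w0 R w3 and w3 R w2 but not w0 R w2), so the schema fails here.
(B) R is transitive (R is closed under composition), so the schema is valid here.
(C) R is not transitive (w0 R w2 and w2 R w1 but not w0 R w1), so the schema fails here.
(D) R is transitive (R is closed under composition), so the schema is valid here.

A, C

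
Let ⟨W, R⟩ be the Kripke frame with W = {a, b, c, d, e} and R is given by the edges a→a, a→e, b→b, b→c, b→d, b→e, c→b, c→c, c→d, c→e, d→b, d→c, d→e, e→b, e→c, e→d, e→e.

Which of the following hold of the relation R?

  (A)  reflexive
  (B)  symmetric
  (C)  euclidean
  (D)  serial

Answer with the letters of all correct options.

(A) not reflexive: not d R d.
(B) not symmetric: a R e but not e R a.
(C) not euclidean: a R e and a R a but not e R a.
(D) serial: every world has an R-successor.

D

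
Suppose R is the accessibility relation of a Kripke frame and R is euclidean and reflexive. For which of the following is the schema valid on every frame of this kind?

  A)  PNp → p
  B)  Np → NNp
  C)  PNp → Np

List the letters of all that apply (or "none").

A, B, C

A reflexive euclidean relation is also symmetric (from wRw and wRv the euclidean condition gives vRw) and hence transitive; it is an equivalence relation.
(A) PNp → p is the dual of axiom B, which corresponds to symmetry. Every such R is symmetric — valid.
(B) Np → NNp (axiom 4) characterises the transitive frames. Every such R is transitive — valid.
(C) PNp → Np is the dual of axiom 5; it is valid on a frame exactly when R is euclidean. Every such R is euclidean, so valid.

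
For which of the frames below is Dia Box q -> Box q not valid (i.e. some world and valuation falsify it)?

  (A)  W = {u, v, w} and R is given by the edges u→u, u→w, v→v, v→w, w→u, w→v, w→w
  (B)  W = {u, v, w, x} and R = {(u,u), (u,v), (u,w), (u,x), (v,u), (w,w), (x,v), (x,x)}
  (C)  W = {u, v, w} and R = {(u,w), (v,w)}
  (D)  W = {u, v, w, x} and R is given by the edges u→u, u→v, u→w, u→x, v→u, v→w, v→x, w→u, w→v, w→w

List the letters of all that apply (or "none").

A, B, C, D

The schema Dia Box q -> Box q is the dual of axiom 5; it is valid on a frame iff R is euclidean.
(A) R is not euclidean (w R u and w R v but not u R v), so the schema fails here.
(B) R is not euclidean (u R v and u R w but not v R w), so the schema fails here.
(C) R is not euclidean (u R w and u R w but not w R w), so the schema fails here.
(D) R is not euclidean (u R w and u R x but not w R x), so the schema fails here.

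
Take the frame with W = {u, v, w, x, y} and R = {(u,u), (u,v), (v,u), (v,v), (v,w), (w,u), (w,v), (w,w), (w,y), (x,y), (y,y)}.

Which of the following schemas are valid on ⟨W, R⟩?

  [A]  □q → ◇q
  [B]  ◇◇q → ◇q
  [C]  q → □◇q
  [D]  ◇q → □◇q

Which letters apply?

A

R is not symmetric: w R u but not u R w.
R is not transitive: u R v and v R w but not u R w.
R is not euclidean: v R u and v R w but not u R w.
R is serial: every world has an R-successor.
(A) □q → ◇q (axiom D) characterises the serial frames. R is serial — valid.
(B) ◇◇q → ◇q (the dual of axiom 4) characterises the transitive frames. R is not transitive — not valid.
(C) q → □◇q is axiom B, which corresponds to symmetry. R is not symmetric — not valid.
(D) ◇q → □◇q (axiom 5) characterises the euclidean frames. R is not euclidean — not valid.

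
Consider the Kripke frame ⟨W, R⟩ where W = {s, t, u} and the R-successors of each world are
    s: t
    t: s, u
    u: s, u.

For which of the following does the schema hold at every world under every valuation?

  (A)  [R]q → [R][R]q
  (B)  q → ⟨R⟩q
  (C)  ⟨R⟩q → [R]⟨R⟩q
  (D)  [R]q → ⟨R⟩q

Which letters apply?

R is not reflexive: not s R s.
R is not transitive: s R t and t R s but not s R s.
R is not euclidean: t R s and t R u but not s R u.
R is serial: every world has an R-successor.
(A) axiom 4: valid iff R is transitive. R is not transitive — not valid.
(B) q → ⟨R⟩q is the dual of axiom T; it is valid on a frame exactly when R is reflexive. R is not reflexive, so not valid.
(C) ⟨R⟩q → [R]⟨R⟩q is axiom 5; it is valid on a frame exactly when R is euclidean. R is not euclidean, so not valid.
(D) [R]q → ⟨R⟩q (axiom D) characterises the serial frames. R is serial — valid.

D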